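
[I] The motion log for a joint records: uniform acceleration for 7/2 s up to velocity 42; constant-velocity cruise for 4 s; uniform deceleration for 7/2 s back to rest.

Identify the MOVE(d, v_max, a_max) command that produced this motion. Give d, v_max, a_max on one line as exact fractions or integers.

a_max = 42/(7/2) = 12
d_a = ½·42·7/2 = 147/2; d_c = 42·4 = 168
d = 2·147/2 + 168 = 315
t_c = 4 > 0 so v_max = 42

d=315 v_max=42 a_max=12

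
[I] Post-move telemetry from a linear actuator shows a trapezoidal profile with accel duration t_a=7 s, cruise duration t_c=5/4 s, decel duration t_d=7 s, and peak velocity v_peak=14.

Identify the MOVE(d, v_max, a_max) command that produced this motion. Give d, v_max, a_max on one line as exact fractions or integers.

a_max = 14/7 = 2
d_a = ½·14·7 = 49; d_c = 14·5/4 = 35/2
d = 2·49 + 35/2 = 231/2
t_c = 5/4 > 0 so v_max = 14

d=231/2 v_max=14 a_max=2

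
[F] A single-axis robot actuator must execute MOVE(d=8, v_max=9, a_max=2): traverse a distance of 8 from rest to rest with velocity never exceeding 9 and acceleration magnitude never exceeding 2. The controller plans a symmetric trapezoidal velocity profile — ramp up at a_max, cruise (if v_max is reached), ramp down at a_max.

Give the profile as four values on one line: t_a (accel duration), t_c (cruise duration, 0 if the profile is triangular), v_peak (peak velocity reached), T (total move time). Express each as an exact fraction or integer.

v_max²/a_max = 9²/2 = 81/2
8 < 81/2 → triangular
v_peak = √(8·2) = √16 = 4
t_a = 4/2 = 2; t_c = 0
T = 2·2 = 4

t_a=2 t_c=0 v_peak=4 T=4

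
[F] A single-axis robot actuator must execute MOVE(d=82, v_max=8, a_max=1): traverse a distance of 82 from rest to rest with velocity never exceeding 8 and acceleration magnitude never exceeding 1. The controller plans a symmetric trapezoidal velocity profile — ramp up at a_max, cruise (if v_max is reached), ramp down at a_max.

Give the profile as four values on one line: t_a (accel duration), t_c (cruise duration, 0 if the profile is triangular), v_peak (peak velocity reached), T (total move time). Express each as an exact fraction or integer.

t_a=8 t_c=9/4 v_peak=8 T=73/4

vₘ²/aₘ = 8²/1 = 64
82 ≥ 64 ⇒ cruise phase
t_a = 8/1 = 8; v_peak = 8
d_cruise = 82 − 64 = 18; t_c = 18/8 = 9/4
T = 2·8 + 9/4 = 73/4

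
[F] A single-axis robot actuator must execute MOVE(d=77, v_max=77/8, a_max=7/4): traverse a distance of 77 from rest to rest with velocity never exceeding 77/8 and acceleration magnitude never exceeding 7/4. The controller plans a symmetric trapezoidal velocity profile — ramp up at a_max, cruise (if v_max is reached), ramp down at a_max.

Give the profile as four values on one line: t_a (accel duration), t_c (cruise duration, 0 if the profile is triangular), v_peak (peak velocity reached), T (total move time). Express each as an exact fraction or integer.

t_a=11/2 t_c=5/2 v_peak=77/8 T=27/2

v_max²/a_max = (77/8)²/(7/4) = 847/16
77 ≥ 847/16 ⇒ cruise phase
t_a = (77/8)/(7/4) = 11/2; v_peak = 77/8
d_cruise = 77 − 847/16 = 385/16; t_c = (385/16)/(77/8) = 5/2
T = 2·11/2 + 5/2 = 27/2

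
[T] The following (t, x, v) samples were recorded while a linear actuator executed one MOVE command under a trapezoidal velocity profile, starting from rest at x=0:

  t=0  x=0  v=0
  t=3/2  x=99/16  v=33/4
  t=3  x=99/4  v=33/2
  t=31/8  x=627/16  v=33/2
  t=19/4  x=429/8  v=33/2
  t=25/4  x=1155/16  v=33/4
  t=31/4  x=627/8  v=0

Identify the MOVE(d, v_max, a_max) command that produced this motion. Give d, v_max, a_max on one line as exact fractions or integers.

final state: t=31/4, x=627/8, v=0 → d = 627/8
a_max = (33/4−0)/(3/2−0) = 11/2
max v = 33/2 over t∈[3,19/4] → v_max = 33/2
check: 33/2·(3+7/4) = 627/8 ✓

d=627/8 v_max=33/2 a_max=11/2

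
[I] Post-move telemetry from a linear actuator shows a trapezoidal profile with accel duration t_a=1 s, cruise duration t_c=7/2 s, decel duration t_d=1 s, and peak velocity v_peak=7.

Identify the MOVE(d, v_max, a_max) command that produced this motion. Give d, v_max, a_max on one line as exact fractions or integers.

a_max = 7/1 = 7
d_a = ½·7·1 = 7/2; d_c = 7·7/2 = 49/2
d = 2·7/2 + 49/2 = 63/2
t_c = 7/2 > 0 so v_max = 7

d=63/2 v_max=7 a_max=7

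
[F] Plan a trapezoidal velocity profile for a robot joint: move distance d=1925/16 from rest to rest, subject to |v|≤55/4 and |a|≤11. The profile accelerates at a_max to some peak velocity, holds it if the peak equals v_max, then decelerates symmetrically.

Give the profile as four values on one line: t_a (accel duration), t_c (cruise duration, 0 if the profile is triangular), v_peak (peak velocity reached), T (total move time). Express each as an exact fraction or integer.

v_max²/a_max = (55/4)²/11 = 275/16
1925/16 ≥ 275/16 ⇒ cruise phase
t_a = (55/4)/11 = 5/4; v_peak = 55/4
d_cruise = 1925/16 − 275/16 = 825/8; t_c = (825/8)/(55/4) = 15/2
T = 2·5/4 + 15/2 = 10

t_a=5/4 t_c=15/2 v_peak=55/4 T=10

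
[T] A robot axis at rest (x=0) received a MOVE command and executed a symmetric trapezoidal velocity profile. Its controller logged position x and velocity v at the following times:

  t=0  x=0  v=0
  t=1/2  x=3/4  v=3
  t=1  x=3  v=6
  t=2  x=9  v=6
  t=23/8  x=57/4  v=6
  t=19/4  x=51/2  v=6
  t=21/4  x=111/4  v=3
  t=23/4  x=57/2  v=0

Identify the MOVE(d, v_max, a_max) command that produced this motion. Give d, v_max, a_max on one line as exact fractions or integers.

final state: t=23/4, x=57/2, v=0 → d = 57/2
a_max = (3−0)/(1/2−0) = 6
max v = 6 over t∈[1,19/4] → v_max = 6
check: 6·(1+15/4) = 57/2 ✓

d=57/2 v_max=6 a_max=6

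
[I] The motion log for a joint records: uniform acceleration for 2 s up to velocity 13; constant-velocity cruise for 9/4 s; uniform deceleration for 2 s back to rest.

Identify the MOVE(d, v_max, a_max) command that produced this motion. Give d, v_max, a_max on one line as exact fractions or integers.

a_max = 13/2
d_a = ½·13·2 = 13; d_c = 13·9/4 = 117/4
d = 2·13 + 117/4 = 221/4
t_c = 9/4 > 0 ⇒ limit active, v_max = 13

d=221/4 v_max=13 a_max=13/2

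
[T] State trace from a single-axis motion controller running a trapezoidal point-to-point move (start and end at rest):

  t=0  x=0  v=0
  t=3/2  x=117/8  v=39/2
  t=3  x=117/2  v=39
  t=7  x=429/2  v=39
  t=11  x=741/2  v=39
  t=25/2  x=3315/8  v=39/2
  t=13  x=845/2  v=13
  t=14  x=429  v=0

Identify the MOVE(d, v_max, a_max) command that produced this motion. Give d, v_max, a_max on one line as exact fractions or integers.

final state: t=14, x=429, v=0 → d = 429
a_max = (39/2−0)/(3/2−0) = 13
max v = 39 over t∈[3,11] → v_max = 39
check: 39·(3+8) = 429 ✓

d=429 v_max=39 a_max=13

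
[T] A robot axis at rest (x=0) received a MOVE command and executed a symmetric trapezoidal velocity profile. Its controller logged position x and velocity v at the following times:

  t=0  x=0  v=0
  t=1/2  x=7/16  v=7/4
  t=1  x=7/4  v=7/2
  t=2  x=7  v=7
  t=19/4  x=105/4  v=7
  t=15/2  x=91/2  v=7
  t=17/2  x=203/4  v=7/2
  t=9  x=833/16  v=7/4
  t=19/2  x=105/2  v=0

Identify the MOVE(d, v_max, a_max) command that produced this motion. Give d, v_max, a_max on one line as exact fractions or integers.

final state: t=19/2, x=105/2, v=0 → d = 105/2
a_max = (7/4−0)/(1/2−0) = 7/2
max v = 7 over t∈[2,15/2] → v_max = 7
check: 7·(2+11/2) = 105/2 ✓

d=105/2 v_max=7 a_max=7/2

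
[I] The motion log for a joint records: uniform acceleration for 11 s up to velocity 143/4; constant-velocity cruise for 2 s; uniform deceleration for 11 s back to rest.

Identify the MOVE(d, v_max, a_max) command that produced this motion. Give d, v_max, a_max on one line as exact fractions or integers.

d=1859/4 v_max=143/4 a_max=13/4

a_max = (143/4)/11 = 13/4
d_a = ½·143/4·11 = 1573/8; d_c = 143/4·2 = 143/2
d = 2·1573/8 + 143/2 = 1859/4
t_c = 2 > 0 → v_max = v_peak = 143/4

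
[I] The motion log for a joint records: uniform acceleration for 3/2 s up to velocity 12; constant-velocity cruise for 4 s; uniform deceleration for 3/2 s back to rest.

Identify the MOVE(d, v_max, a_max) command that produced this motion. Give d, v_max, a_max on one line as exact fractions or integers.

a_max = 12/(3/2) = 8
d_a = ½·12·3/2 = 9; d_c = 12·4 = 48
d = 2·9 + 48 = 66
t_c = 4 > 0 ⇒ limit active, v_max = 12

d=66 v_max=12 a_max=8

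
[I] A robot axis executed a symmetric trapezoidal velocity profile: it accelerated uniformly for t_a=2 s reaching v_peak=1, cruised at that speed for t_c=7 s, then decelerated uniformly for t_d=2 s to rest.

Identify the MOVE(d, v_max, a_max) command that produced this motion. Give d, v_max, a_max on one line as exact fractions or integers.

d=9 v_max=1 a_max=1/2

a_max = 1/2
d_a = ½·1·2 = 1; d_c = 1·7 = 7
d = 2·1 + 7 = 9
t_c = 7 > 0 → v_max = v_peak = 1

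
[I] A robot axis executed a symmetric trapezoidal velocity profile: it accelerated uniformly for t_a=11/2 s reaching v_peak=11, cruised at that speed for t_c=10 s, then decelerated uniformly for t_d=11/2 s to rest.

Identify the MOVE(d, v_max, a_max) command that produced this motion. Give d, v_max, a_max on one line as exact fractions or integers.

d=341/2 v_max=11 a_max=2

a_max = 11/(11/2) = 2
d_a = ½·11·11/2 = 121/4; d_c = 11·10 = 110
d = 2·121/4 + 110 = 341/2
t_c = 10 > 0 ⇒ limit active, v_max = 11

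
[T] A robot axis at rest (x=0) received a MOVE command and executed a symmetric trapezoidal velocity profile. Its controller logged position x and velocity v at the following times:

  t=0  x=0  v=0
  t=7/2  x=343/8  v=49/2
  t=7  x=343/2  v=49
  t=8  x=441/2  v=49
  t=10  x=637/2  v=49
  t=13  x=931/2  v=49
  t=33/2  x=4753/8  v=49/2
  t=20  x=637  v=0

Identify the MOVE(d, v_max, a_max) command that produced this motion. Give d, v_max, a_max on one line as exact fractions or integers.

d=637 v_max=49 a_max=7

final state: t=20, x=637, v=0 → d = 637
a_max = (49/2−0)/(7/2−0) = 7
max v = 49 over t∈[7,13] → v_max = 49
check: 49·(7+6) = 637 ✓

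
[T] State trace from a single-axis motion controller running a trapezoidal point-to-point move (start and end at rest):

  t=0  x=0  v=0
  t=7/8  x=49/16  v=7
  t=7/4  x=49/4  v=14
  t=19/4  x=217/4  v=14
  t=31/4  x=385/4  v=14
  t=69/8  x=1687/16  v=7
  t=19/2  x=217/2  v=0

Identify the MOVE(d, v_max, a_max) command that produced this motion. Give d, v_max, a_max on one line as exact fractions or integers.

d=217/2 v_max=14 a_max=8

final state: t=19/2, x=217/2, v=0 → d = 217/2
a_max = (7−0)/(7/8−0) = 8
max v = 14 over t∈[7/4,31/4] → v_max = 14
check: 14·(7/4+6) = 217/2 ✓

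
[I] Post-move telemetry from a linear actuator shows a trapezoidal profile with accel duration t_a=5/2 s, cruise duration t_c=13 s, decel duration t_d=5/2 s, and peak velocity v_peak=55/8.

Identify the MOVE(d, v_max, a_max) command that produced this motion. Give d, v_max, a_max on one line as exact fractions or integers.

a_max = (55/8)/(5/2) = 11/4
d_a = ½·55/8·5/2 = 275/32; d_c = 55/8·13 = 715/8
d = 2·275/32 + 715/8 = 1705/16
t_c = 13 > 0 → v_max = v_peak = 55/8

d=1705/16 v_max=55/8 a_max=11/4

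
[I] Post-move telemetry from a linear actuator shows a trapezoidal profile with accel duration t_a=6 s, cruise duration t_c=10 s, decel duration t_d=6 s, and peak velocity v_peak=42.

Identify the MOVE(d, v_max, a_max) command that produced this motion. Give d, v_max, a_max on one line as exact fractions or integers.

d=672 v_max=42 a_max=7

a_max = 42/6 = 7
d_a = ½·42·6 = 126; d_c = 42·10 = 420
d = 2·126 + 420 = 672
t_c = 10 > 0 → v_max = v_peak = 42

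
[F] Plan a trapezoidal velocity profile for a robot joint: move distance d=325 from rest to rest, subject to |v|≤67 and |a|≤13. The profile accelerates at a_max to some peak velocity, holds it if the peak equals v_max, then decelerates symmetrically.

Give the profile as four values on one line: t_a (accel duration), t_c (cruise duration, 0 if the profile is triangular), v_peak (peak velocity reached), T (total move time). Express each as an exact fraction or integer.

t_a=5 t_c=0 v_peak=65 T=10

vₘ²/aₘ = 67²/13 = 4489/13
325 < 4489/13 → triangular
v_peak = √(325·13) = √4225 = 65
t_a = 65/13 = 5; t_c = 0
T = 2·5 = 10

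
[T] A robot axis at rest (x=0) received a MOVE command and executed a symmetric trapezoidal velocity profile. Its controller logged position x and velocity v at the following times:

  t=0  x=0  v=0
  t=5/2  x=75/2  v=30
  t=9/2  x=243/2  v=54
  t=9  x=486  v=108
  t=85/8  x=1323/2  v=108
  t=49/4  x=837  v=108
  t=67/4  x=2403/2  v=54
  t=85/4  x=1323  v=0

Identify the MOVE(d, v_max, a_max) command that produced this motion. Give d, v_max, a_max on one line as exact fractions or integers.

final state: t=85/4, x=1323, v=0 → d = 1323
a_max = (30−0)/(5/2−0) = 12
max v = 108 over t∈[9,49/4] → v_max = 108
check: 108·(9+13/4) = 1323 ✓

d=1323 v_max=108 a_max=12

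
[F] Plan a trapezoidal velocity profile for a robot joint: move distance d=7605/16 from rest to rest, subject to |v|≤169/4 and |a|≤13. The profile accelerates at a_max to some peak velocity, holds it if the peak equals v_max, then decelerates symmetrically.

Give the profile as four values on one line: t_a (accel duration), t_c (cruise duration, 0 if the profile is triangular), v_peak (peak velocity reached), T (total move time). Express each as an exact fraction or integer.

t_a=13/4 t_c=8 v_peak=169/4 T=29/2

vₘ²/aₘ = (169/4)²/13 = 2197/16
7605/16 ≥ 2197/16 → trapezoidal
t_a = (169/4)/13 = 13/4; v_peak = 169/4
d_cruise = 7605/16 − 2197/16 = 338; t_c = 338/(169/4) = 8
T = 2·13/4 + 8 = 29/2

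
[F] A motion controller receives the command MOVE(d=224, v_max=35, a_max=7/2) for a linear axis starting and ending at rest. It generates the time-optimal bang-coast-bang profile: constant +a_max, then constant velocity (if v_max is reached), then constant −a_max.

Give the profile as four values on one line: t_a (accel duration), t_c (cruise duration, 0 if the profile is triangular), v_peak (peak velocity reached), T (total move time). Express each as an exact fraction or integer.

(v_max)²/a_max = 35²/(7/2) = 350
224 < 350 → triangular
v_peak = √(224·7/2) = √784 = 28
t_a = 28/(7/2) = 8; t_c = 0
T = 2·8 = 16

t_a=8 t_c=0 v_peak=28 T=16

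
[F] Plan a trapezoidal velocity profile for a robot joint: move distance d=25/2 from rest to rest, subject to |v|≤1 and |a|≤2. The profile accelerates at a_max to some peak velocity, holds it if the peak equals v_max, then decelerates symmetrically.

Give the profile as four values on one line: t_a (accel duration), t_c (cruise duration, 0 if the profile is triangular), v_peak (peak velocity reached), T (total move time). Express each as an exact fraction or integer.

t_a=1/2 t_c=12 v_peak=1 T=13

vₘ²/aₘ = 1²/2 = 1/2
25/2 ≥ 1/2 ⇒ cruise phase
t_a = 1/2; v_peak = 1
d_cruise = 25/2 − 1/2 = 12; t_c = 12/1 = 12
T = 2·1/2 + 12 = 13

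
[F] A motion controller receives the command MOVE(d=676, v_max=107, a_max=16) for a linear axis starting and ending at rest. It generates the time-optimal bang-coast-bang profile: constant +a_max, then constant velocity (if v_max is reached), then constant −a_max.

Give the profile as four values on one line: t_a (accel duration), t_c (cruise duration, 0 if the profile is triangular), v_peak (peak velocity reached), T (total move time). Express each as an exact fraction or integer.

(v_max)²/a_max = 107²/16 = 11449/16
676 < 11449/16 ⇒ no cruise
v_peak = √(676·16) = √10816 = 104
t_a = 104/16 = 13/2; t_c = 0
T = 2·13/2 = 13

t_a=13/2 t_c=0 v_peak=104 T=13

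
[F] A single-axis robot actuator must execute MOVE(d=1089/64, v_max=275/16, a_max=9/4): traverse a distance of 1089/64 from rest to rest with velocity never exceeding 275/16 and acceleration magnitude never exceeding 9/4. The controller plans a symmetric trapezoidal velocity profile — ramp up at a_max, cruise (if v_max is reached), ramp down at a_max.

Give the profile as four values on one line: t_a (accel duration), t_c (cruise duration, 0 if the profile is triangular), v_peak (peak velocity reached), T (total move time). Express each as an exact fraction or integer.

t_a=11/4 t_c=0 v_peak=99/16 T=11/2

v_max²/a_max = (275/16)²/(9/4) = 75625/576
1089/64 < 75625/576 → triangular
v_peak = √(1089/64·9/4) = √(9801/256) = 99/16
t_a = (99/16)/(9/4) = 11/4; t_c = 0
T = 2·11/4 = 11/2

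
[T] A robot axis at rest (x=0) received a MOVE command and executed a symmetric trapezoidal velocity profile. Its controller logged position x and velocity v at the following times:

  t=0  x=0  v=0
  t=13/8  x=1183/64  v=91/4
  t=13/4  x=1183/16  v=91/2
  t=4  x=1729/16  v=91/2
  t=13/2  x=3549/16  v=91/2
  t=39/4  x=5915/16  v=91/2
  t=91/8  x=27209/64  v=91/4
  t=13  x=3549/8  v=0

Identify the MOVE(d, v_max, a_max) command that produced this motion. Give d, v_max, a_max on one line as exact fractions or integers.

final state: t=13, x=3549/8, v=0 → d = 3549/8
a_max = (91/4−0)/(13/8−0) = 14
max v = 91/2 over t∈[13/4,39/4] → v_max = 91/2
check: 91/2·(13/4+13/2) = 3549/8 ✓

d=3549/8 v_max=91/2 a_max=14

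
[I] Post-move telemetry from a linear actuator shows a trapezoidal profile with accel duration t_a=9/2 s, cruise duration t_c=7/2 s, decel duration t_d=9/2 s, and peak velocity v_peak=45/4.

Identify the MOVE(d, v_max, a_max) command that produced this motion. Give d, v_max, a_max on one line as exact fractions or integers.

d=90 v_max=45/4 a_max=5/2

a_max = (45/4)/(9/2) = 5/2
d_a = ½·45/4·9/2 = 405/16; d_c = 45/4·7/2 = 315/8
d = 2·405/16 + 315/8 = 90
t_c = 7/2 > 0 ⇒ limit active, v_max = 45/4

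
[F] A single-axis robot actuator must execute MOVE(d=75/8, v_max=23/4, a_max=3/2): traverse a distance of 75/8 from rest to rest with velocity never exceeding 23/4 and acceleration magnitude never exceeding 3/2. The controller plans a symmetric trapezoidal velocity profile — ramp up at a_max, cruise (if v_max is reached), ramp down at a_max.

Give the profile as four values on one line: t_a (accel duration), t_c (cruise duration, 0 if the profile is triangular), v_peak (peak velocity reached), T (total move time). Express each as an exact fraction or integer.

vₘ²/aₘ = (23/4)²/(3/2) = 529/24
75/8 < 529/24 → triangular
v_peak = √(75/8·3/2) = √(225/16) = 15/4
t_a = (15/4)/(3/2) = 5/2; t_c = 0
T = 2·5/2 = 5

t_a=5/2 t_c=0 v_peak=15/4 T=5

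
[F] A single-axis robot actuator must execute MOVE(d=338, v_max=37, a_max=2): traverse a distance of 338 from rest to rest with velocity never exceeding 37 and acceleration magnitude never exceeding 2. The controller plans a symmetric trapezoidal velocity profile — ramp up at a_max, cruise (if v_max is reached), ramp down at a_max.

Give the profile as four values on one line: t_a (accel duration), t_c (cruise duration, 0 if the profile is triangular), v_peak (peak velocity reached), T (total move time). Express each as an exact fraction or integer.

(v_max)²/a_max = 37²/2 = 1369/2
338 < 1369/2 ⇒ no cruise
v_peak = √(338·2) = √676 = 26
t_a = 26/2 = 13; t_c = 0
T = 2·13 = 26

t_a=13 t_c=0 v_peak=26 T=26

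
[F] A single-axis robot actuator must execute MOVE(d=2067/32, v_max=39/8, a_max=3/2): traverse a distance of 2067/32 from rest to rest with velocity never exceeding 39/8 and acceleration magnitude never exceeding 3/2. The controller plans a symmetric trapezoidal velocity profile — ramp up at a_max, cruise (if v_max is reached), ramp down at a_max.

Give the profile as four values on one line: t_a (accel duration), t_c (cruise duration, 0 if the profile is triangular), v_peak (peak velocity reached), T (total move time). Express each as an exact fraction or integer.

v_max²/a_max = (39/8)²/(3/2) = 507/32
2067/32 ≥ 507/32 → trapezoidal
t_a = (39/8)/(3/2) = 13/4; v_peak = 39/8
d_cruise = 2067/32 − 507/32 = 195/4; t_c = (195/4)/(39/8) = 10
T = 2·13/4 + 10 = 33/2

t_a=13/4 t_c=10 v_peak=39/8 T=33/2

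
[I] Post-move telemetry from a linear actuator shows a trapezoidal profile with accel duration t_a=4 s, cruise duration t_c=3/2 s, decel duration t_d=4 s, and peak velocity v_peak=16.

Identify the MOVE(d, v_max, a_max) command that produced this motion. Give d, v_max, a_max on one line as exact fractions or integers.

a_max = 16/4 = 4
d_a = ½·16·4 = 32; d_c = 16·3/2 = 24
d = 2·32 + 24 = 88
t_c = 3/2 > 0 so v_max = 16

d=88 v_max=16 a_max=4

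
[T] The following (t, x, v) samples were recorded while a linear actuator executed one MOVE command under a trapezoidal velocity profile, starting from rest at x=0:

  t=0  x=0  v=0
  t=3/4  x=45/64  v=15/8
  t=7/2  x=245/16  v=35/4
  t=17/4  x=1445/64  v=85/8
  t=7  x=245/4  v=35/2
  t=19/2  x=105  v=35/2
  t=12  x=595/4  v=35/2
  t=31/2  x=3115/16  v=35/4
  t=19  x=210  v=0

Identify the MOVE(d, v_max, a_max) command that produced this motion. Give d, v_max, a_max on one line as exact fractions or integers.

final state: t=19, x=210, v=0 → d = 210
a_max = (15/8−0)/(3/4−0) = 5/2
max v = 35/2 over t∈[7,12] → v_max = 35/2
check: 35/2·(7+5) = 210 ✓

d=210 v_max=35/2 a_max=5/2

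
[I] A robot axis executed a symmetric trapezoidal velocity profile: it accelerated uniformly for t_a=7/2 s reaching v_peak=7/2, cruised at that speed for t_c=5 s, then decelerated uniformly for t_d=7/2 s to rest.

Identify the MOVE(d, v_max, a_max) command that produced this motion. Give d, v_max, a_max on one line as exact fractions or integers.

d=119/4 v_max=7/2 a_max=1

a_max = (7/2)/(7/2) = 1
d_a = ½·7/2·7/2 = 49/8; d_c = 7/2·5 = 35/2
d = 2·49/8 + 35/2 = 119/4
t_c = 5 > 0 so v_max = 7/2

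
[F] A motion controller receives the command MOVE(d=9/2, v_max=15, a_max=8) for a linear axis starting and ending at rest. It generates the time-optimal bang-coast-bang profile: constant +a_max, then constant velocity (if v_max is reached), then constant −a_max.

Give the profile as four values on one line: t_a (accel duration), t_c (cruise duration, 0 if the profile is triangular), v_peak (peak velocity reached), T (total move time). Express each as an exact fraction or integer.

t_a=3/4 t_c=0 v_peak=6 T=3/2

vₘ²/aₘ = 15²/8 = 225/8
9/2 < 225/8 so t_c = 0
v_peak = √(9/2·8) = √36 = 6
t_a = 6/8 = 3/4; t_c = 0
T = 2·3/4 = 3/2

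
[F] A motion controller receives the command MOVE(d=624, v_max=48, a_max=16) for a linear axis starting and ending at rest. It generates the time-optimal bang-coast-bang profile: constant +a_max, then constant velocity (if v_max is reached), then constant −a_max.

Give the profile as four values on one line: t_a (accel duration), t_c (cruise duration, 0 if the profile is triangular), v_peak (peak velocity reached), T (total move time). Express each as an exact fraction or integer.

t_a=3 t_c=10 v_peak=48 T=16

v_max²/a_max = 48²/16 = 144
624 ≥ 144 so v_max reached
t_a = 48/16 = 3; v_peak = 48
d_cruise = 624 − 144 = 480; t_c = 480/48 = 10
T = 2·3 + 10 = 16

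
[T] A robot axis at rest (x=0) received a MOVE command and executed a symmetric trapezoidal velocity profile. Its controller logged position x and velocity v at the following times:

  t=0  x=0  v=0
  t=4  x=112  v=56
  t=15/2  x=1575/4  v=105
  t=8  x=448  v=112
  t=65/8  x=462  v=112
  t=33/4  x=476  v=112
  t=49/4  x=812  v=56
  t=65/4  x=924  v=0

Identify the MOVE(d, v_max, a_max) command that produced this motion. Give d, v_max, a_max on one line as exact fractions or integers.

d=924 v_max=112 a_max=14

final state: t=65/4, x=924, v=0 → d = 924
a_max = (56−0)/(4−0) = 14
max v = 112 over t∈[8,33/4] → v_max = 112
check: 112·(8+1/4) = 924 ✓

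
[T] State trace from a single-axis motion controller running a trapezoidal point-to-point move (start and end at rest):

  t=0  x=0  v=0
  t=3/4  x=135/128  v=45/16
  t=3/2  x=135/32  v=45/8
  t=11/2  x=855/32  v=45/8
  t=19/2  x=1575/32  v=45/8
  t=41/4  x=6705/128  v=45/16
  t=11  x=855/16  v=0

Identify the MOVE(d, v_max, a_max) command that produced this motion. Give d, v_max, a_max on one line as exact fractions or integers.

d=855/16 v_max=45/8 a_max=15/4

final state: t=11, x=855/16, v=0 → d = 855/16
a_max = (45/16−0)/(3/4−0) = 15/4
max v = 45/8 over t∈[3/2,19/2] → v_max = 45/8
check: 45/8·(3/2+8) = 855/16 ✓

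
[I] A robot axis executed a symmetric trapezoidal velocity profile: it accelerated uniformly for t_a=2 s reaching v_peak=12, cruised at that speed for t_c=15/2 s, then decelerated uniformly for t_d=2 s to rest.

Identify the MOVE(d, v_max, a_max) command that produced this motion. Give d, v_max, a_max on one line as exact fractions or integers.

d=114 v_max=12 a_max=6

a_max = 12/2 = 6
d_a = ½·12·2 = 12; d_c = 12·15/2 = 90
d = 2·12 + 90 = 114
t_c = 15/2 > 0 ⇒ limit active, v_max = 12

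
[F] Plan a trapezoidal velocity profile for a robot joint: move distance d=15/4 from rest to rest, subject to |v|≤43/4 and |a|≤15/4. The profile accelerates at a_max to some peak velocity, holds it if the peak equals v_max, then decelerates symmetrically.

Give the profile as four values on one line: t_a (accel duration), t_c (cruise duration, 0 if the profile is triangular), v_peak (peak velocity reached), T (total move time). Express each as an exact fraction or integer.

t_a=1 t_c=0 v_peak=15/4 T=2

v_max²/a_max = (43/4)²/(15/4) = 1849/60
15/4 < 1849/60 so t_c = 0
v_peak = √(15/4·15/4) = √(225/16) = 15/4
t_a = (15/4)/(15/4) = 1; t_c = 0
T = 2·1 = 2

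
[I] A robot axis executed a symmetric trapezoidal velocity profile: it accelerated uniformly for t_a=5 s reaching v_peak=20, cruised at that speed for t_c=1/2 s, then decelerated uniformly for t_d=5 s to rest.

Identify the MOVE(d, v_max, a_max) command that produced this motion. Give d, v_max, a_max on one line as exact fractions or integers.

d=110 v_max=20 a_max=4

a_max = 20/5 = 4
d_a = ½·20·5 = 50; d_c = 20·1/2 = 10
d = 2·50 + 10 = 110
t_c = 1/2 > 0 → v_max = v_peak = 20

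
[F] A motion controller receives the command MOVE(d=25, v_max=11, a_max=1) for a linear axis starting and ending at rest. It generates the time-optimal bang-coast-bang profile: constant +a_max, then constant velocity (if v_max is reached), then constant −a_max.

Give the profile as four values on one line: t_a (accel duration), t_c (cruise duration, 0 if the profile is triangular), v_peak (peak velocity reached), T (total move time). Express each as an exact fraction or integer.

t_a=5 t_c=0 v_peak=5 T=10

(v_max)²/a_max = 11²/1 = 121
25 < 121 → triangular
v_peak = √(25·1) = √25 = 5
t_a = 5/1 = 5; t_c = 0
T = 2·5 = 10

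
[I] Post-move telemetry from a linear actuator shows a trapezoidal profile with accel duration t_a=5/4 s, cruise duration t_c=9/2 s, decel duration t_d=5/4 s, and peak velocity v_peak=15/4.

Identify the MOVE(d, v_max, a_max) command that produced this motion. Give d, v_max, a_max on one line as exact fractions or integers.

d=345/16 v_max=15/4 a_max=3

a_max = (15/4)/(5/4) = 3
d_a = ½·15/4·5/4 = 75/32; d_c = 15/4·9/2 = 135/8
d = 2·75/32 + 135/8 = 345/16
t_c = 9/2 > 0 → v_max = v_peak = 15/4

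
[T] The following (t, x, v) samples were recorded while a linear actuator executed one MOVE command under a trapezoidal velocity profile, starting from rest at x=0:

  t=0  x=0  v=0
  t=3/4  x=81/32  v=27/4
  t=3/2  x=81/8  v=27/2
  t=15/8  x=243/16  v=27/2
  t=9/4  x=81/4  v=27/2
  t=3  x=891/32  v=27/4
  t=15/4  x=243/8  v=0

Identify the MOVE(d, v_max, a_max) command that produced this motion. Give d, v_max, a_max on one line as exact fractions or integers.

final state: t=15/4, x=243/8, v=0 → d = 243/8
a_max = (27/4−0)/(3/4−0) = 9
max v = 27/2 over t∈[3/2,9/4] → v_max = 27/2
check: 27/2·(3/2+3/4) = 243/8 ✓

d=243/8 v_max=27/2 a_max=9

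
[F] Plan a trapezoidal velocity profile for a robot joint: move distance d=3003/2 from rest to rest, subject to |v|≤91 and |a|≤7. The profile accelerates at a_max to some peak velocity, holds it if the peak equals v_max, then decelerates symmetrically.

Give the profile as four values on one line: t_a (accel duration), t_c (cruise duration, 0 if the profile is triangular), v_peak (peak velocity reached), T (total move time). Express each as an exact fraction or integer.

(v_max)²/a_max = 91²/7 = 1183
3003/2 ≥ 1183 ⇒ cruise phase
t_a = 91/7 = 13; v_peak = 91
d_cruise = 3003/2 − 1183 = 637/2; t_c = (637/2)/91 = 7/2
T = 2·13 + 7/2 = 59/2

t_a=13 t_c=7/2 v_peak=91 T=59/2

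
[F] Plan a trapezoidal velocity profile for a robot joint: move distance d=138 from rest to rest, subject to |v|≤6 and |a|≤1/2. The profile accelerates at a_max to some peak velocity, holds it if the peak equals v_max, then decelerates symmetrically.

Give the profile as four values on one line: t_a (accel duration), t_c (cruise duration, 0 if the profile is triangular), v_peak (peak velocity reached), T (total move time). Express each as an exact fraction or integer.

v_max²/a_max = 6²/(1/2) = 72
138 ≥ 72 so v_max reached
t_a = 6/(1/2) = 12; v_peak = 6
d_cruise = 138 − 72 = 66; t_c = 66/6 = 11
T = 2·12 + 11 = 35

t_a=12 t_c=11 v_peak=6 T=35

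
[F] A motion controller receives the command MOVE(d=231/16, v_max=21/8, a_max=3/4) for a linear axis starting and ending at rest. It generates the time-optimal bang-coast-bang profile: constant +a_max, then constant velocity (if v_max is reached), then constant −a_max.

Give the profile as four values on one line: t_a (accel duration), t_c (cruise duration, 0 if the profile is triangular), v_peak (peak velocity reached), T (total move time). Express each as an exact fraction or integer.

vₘ²/aₘ = (21/8)²/(3/4) = 147/16
231/16 ≥ 147/16 → trapezoidal
t_a = (21/8)/(3/4) = 7/2; v_peak = 21/8
d_cruise = 231/16 − 147/16 = 21/4; t_c = (21/4)/(21/8) = 2
T = 2·7/2 + 2 = 9

t_a=7/2 t_c=2 v_peak=21/8 T=9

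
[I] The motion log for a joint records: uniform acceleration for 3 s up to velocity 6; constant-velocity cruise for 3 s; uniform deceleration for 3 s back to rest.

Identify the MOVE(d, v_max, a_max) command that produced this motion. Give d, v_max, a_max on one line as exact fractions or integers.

a_max = 6/3 = 2
d_a = ½·6·3 = 9; d_c = 6·3 = 18
d = 2·9 + 18 = 36
t_c = 3 > 0 → v_max = v_peak = 6

d=36 v_max=6 a_max=2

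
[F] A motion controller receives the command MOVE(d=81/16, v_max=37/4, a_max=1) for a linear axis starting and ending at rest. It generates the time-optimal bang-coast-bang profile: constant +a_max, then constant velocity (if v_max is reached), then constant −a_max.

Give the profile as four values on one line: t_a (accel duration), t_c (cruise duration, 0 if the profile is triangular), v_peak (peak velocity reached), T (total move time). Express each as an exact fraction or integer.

t_a=9/4 t_c=0 v_peak=9/4 T=9/2

vₘ²/aₘ = (37/4)²/1 = 1369/16
81/16 < 1369/16 → triangular
v_peak = √(81/16·1) = √(81/16) = 9/4
t_a = (9/4)/1 = 9/4; t_c = 0
T = 2·9/4 = 9/2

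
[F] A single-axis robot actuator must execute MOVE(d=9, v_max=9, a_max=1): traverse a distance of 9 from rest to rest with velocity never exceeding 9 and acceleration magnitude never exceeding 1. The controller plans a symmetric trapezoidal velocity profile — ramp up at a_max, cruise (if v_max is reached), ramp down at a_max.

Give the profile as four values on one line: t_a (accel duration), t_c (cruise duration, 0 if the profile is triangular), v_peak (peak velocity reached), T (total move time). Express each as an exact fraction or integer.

vₘ²/aₘ = 9²/1 = 81
9 < 81 so t_c = 0
v_peak = √(9·1) = √9 = 3
t_a = 3/1 = 3; t_c = 0
T = 2·3 = 6

t_a=3 t_c=0 v_peak=3 T=6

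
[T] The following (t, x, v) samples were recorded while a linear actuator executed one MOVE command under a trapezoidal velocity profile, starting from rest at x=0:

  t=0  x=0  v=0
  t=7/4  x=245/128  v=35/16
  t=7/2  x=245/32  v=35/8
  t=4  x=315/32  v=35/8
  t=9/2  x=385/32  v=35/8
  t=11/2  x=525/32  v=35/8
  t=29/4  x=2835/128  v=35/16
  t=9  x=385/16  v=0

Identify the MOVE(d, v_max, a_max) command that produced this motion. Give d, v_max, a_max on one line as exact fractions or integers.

d=385/16 v_max=35/8 a_max=5/4

final state: t=9, x=385/16, v=0 → d = 385/16
a_max = (35/16−0)/(7/4−0) = 5/4
max v = 35/8 over t∈[7/2,11/2] → v_max = 35/8
check: 35/8·(7/2+2) = 385/16 ✓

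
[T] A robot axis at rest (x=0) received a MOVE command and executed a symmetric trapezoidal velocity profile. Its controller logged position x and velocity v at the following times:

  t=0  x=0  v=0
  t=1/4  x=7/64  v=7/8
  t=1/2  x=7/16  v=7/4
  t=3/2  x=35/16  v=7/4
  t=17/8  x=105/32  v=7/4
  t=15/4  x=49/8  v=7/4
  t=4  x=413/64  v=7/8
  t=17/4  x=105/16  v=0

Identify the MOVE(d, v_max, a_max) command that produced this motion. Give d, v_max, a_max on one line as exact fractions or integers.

final state: t=17/4, x=105/16, v=0 → d = 105/16
a_max = (7/8−0)/(1/4−0) = 7/2
max v = 7/4 over t∈[1/2,15/4] → v_max = 7/4
check: 7/4·(1/2+13/4) = 105/16 ✓

d=105/16 v_max=7/4 a_max=7/2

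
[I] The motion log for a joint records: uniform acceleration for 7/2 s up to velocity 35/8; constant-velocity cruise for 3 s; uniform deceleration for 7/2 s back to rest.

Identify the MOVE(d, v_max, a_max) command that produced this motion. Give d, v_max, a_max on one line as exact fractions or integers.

a_max = (35/8)/(7/2) = 5/4
d_a = ½·35/8·7/2 = 245/32; d_c = 35/8·3 = 105/8
d = 2·245/32 + 105/8 = 455/16
t_c = 3 > 0 ⇒ limit active, v_max = 35/8

d=455/16 v_max=35/8 a_max=5/4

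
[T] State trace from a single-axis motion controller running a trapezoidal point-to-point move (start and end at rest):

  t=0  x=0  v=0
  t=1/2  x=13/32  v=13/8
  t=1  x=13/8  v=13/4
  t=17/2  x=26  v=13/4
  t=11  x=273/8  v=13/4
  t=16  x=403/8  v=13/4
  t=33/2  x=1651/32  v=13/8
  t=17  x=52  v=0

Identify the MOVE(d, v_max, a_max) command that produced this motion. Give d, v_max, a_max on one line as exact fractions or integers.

d=52 v_max=13/4 a_max=13/4

final state: t=17, x=52, v=0 → d = 52
a_max = (13/8−0)/(1/2−0) = 13/4
max v = 13/4 over t∈[1,16] → v_max = 13/4
check: 13/4·(1+15) = 52 ✓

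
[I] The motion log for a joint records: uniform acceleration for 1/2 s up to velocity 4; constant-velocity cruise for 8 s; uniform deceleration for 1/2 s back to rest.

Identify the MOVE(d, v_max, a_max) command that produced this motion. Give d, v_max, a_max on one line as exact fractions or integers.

d=34 v_max=4 a_max=8

a_max = 4/(1/2) = 8
d_a = ½·4·1/2 = 1; d_c = 4·8 = 32
d = 2·1 + 32 = 34
t_c = 8 > 0 so v_max = 4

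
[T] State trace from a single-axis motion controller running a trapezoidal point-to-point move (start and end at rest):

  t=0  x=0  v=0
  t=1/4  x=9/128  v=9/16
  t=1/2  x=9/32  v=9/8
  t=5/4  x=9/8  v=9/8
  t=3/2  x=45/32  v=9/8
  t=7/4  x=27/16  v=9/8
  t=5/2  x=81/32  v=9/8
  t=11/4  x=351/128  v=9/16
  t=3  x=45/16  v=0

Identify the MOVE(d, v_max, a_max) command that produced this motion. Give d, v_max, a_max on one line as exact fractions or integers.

final state: t=3, x=45/16, v=0 → d = 45/16
a_max = (9/16−0)/(1/4−0) = 9/4
max v = 9/8 over t∈[1/2,5/2] → v_max = 9/8
check: 9/8·(1/2+2) = 45/16 ✓

d=45/16 v_max=9/8 a_max=9/4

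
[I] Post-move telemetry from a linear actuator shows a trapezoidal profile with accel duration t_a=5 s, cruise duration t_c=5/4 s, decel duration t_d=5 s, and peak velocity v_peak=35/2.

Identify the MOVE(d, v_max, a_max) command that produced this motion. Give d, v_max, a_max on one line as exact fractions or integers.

a_max = (35/2)/5 = 7/2
d_a = ½·35/2·5 = 175/4; d_c = 35/2·5/4 = 175/8
d = 2·175/4 + 175/8 = 875/8
t_c = 5/4 > 0 ⇒ limit active, v_max = 35/2

d=875/8 v_max=35/2 a_max=7/2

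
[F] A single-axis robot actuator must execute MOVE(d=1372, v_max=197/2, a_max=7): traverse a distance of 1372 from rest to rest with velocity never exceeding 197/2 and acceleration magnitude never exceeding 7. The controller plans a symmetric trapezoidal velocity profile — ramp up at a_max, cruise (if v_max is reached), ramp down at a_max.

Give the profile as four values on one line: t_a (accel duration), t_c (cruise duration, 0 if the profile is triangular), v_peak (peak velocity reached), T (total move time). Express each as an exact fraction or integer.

(v_max)²/a_max = (197/2)²/7 = 38809/28
1372 < 38809/28 → triangular
v_peak = √(1372·7) = √9604 = 98
t_a = 98/7 = 14; t_c = 0
T = 2·14 = 28

t_a=14 t_c=0 v_peak=98 T=28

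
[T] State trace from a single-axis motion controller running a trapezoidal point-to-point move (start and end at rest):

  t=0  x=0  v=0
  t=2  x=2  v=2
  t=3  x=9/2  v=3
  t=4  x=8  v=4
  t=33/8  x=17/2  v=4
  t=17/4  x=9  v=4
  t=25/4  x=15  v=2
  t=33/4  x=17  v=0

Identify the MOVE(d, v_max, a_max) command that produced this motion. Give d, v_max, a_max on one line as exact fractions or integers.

d=17 v_max=4 a_max=1

final state: t=33/4, x=17, v=0 → d = 17
a_max = (2−0)/(2−0) = 1
max v = 4 over t∈[4,17/4] → v_max = 4
check: 4·(4+1/4) = 17 ✓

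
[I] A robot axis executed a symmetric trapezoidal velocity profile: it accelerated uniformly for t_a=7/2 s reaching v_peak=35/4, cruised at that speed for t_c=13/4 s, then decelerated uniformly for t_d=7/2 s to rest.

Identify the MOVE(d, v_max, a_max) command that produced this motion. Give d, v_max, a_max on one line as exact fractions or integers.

d=945/16 v_max=35/4 a_max=5/2

a_max = (35/4)/(7/2) = 5/2
d_a = ½·35/4·7/2 = 245/16; d_c = 35/4·13/4 = 455/16
d = 2·245/16 + 455/16 = 945/16
t_c = 13/4 > 0 → v_max = v_peak = 35/4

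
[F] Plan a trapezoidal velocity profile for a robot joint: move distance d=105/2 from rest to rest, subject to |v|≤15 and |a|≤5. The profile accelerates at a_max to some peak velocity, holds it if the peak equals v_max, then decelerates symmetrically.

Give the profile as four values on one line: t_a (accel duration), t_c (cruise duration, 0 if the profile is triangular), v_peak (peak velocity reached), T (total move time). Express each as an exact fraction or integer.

t_a=3 t_c=1/2 v_peak=15 T=13/2

v_max²/a_max = 15²/5 = 45
105/2 ≥ 45 ⇒ cruise phase
t_a = 15/5 = 3; v_peak = 15
d_cruise = 105/2 − 45 = 15/2; t_c = (15/2)/15 = 1/2
T = 2·3 + 1/2 = 13/2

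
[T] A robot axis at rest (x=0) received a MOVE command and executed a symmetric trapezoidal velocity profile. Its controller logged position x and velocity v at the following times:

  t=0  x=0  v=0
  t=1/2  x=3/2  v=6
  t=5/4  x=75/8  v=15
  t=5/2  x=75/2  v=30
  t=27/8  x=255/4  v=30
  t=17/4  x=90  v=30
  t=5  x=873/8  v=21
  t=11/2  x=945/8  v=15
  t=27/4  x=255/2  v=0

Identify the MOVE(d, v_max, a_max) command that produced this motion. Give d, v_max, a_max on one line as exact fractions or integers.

final state: t=27/4, x=255/2, v=0 → d = 255/2
a_max = (6−0)/(1/2−0) = 12
max v = 30 over t∈[5/2,17/4] → v_max = 30
check: 30·(5/2+7/4) = 255/2 ✓

d=255/2 v_max=30 a_max=12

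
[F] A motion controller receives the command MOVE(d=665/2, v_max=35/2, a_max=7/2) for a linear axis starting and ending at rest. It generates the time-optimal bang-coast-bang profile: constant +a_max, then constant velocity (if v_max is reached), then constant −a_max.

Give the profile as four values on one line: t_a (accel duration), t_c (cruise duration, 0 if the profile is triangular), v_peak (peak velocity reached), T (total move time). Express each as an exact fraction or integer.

t_a=5 t_c=14 v_peak=35/2 T=24

vₘ²/aₘ = (35/2)²/(7/2) = 175/2
665/2 ≥ 175/2 ⇒ cruise phase
t_a = (35/2)/(7/2) = 5; v_peak = 35/2
d_cruise = 665/2 − 175/2 = 245; t_c = 245/(35/2) = 14
T = 2·5 + 14 = 24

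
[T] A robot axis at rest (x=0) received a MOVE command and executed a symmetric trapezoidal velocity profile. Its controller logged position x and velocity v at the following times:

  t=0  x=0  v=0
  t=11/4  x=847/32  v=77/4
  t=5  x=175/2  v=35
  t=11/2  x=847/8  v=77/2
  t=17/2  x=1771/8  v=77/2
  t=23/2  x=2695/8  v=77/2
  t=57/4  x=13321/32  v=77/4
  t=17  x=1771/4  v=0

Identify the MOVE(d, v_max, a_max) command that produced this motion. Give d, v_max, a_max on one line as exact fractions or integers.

final state: t=17, x=1771/4, v=0 → d = 1771/4
a_max = (77/4−0)/(11/4−0) = 7
max v = 77/2 over t∈[11/2,23/2] → v_max = 77/2
check: 77/2·(11/2+6) = 1771/4 ✓

d=1771/4 v_max=77/2 a_max=7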